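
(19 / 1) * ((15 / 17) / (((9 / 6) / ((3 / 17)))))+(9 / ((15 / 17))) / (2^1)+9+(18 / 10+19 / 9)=519769 / 26010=19.98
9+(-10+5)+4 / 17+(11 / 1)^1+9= 412 / 17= 24.24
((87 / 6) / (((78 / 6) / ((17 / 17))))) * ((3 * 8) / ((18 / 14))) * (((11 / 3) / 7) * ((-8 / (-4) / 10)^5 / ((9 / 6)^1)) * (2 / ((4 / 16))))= 20416 / 1096875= 0.02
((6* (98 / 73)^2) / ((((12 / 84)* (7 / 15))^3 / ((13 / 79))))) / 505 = 505650600 / 42520091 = 11.89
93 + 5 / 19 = 1772 / 19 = 93.26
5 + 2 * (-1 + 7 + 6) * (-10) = -235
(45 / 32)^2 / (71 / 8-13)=-675 / 1408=-0.48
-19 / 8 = -2.38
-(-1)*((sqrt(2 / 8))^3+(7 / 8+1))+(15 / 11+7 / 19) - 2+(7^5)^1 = 3513025 / 209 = 16808.73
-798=-798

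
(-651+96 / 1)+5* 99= -60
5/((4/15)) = 18.75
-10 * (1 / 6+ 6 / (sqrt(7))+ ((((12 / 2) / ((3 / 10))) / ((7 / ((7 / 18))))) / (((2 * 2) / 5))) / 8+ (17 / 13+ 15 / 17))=-402625 / 15912 - 60 * sqrt(7) / 7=-47.98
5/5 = 1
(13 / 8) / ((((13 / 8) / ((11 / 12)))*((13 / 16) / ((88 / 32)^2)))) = 1331 / 156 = 8.53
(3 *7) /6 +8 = 11.50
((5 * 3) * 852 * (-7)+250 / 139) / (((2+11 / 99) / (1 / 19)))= -111912210 / 50179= -2230.26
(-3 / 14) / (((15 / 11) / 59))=-649 / 70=-9.27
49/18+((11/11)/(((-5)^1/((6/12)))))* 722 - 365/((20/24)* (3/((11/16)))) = -61147/360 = -169.85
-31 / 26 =-1.19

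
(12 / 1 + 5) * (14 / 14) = 17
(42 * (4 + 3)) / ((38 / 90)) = 13230 / 19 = 696.32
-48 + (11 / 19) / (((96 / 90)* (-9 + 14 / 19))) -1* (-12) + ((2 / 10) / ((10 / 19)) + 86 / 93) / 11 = -2309398123 / 64244400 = -35.95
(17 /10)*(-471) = -8007 /10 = -800.70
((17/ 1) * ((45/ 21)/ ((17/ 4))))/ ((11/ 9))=540/ 77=7.01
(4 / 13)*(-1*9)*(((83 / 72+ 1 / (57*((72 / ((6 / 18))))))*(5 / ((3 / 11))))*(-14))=5464690 / 6669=819.42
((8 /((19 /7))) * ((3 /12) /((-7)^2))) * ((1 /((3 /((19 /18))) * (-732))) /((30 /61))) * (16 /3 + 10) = -23 /102060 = -0.00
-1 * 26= -26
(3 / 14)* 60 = 90 / 7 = 12.86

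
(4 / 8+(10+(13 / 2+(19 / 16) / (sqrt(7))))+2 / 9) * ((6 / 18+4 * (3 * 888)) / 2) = 94154.33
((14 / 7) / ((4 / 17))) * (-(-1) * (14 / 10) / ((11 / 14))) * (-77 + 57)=-3332 / 11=-302.91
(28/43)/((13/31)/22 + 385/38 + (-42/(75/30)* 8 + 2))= -0.01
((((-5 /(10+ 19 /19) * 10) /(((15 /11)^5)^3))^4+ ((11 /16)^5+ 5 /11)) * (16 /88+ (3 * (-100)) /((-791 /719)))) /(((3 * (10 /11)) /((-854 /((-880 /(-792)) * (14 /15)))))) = -50107.32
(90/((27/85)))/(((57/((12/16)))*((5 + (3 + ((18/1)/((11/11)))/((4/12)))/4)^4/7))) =54400/286246191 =0.00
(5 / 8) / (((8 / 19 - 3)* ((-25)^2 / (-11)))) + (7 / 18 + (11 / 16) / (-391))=134977567 / 344862000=0.39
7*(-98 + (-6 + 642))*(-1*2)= -7532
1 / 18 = 0.06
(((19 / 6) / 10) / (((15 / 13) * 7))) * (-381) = -31369 / 2100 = -14.94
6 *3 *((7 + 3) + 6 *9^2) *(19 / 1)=169632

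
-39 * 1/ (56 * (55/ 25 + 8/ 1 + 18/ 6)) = -65/ 1232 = -0.05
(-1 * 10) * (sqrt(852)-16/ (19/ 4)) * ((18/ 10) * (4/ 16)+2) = 1568/ 19-49 * sqrt(213) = -632.61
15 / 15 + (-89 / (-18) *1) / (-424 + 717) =5363 / 5274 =1.02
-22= -22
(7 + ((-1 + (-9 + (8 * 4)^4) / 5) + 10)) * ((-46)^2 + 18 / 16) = 17760934239 / 40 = 444023355.98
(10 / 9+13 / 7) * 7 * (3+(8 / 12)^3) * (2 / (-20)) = -6.85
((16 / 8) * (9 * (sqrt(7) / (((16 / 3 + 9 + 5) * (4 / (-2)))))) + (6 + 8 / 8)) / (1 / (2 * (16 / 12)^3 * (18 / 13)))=1792 / 39 - 1152 * sqrt(7) / 377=37.86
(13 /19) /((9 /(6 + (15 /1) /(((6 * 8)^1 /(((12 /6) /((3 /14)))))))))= 1391 /2052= 0.68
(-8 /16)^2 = 1 /4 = 0.25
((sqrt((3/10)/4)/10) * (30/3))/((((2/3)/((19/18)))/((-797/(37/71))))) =-1075153 * sqrt(30)/8880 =-663.16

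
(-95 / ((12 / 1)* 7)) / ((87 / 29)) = -95 / 252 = -0.38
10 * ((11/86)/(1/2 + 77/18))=495/1849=0.27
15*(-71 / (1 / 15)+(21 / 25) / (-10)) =-15976.26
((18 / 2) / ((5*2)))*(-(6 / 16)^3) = -243 / 5120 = -0.05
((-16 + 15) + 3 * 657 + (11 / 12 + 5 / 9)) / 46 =70973 / 1656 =42.86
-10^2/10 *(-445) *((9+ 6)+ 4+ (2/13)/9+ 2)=10942550/117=93526.07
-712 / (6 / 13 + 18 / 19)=-43966 / 87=-505.36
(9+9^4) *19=124830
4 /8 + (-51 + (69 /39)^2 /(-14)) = -60006 /1183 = -50.72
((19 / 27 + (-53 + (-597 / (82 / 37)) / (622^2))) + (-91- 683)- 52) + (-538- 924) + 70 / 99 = -22044020843137 / 9422172936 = -2339.59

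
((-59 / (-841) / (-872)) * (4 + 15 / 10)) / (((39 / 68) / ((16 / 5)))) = -44132 / 17875455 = -0.00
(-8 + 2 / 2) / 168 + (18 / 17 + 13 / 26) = 619 / 408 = 1.52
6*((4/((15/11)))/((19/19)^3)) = 88/5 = 17.60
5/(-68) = -0.07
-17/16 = -1.06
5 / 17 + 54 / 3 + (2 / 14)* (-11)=1990 / 119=16.72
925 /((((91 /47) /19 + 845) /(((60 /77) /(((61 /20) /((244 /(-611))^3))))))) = -1255614240000 /70504533848749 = -0.02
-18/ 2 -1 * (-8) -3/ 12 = -5/ 4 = -1.25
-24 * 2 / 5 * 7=-67.20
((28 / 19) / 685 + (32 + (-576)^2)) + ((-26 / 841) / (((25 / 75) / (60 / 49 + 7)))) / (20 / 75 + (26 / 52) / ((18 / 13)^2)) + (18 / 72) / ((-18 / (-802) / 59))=332463.75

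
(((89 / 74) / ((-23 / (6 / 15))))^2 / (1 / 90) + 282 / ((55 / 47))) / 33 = 3200042804 / 438141605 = 7.30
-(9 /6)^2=-2.25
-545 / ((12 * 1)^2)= -545 / 144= -3.78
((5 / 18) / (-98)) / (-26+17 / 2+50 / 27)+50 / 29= 828187 / 480298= 1.72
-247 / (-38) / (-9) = -0.72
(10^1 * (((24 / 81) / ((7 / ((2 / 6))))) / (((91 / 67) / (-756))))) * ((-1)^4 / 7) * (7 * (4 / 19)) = -85760 / 5187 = -16.53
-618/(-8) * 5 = 1545/4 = 386.25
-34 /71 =-0.48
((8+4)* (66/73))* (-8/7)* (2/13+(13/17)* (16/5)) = -18209664/564655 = -32.25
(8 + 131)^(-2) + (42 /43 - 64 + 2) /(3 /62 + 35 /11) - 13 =-58369515716 /1830259009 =-31.89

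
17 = 17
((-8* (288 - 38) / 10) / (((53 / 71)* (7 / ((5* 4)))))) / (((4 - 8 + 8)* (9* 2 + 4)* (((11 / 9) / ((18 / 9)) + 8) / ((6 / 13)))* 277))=-766800 / 455566111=-0.00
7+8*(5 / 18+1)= 155 / 9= 17.22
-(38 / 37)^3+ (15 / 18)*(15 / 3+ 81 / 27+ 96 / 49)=53730476 / 7445991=7.22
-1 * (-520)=520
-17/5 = -3.40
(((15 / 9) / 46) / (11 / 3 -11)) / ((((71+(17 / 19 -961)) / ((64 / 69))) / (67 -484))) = -0.00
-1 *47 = -47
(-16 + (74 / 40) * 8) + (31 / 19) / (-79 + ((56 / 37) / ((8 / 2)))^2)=-2503813 / 2051145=-1.22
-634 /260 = -317 /130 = -2.44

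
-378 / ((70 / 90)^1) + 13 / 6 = -2903 / 6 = -483.83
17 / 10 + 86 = 877 / 10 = 87.70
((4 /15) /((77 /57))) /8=19 /770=0.02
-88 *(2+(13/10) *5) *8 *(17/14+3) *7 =-176528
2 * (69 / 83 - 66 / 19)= -8334 / 1577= -5.28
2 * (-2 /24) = -1 /6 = -0.17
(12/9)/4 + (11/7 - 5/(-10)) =101/42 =2.40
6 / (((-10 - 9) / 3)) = -18 / 19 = -0.95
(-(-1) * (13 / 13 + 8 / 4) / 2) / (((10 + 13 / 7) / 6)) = 63 / 83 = 0.76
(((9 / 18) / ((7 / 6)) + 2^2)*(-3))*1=-93 / 7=-13.29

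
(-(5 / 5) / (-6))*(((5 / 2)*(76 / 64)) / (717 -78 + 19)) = 95 / 126336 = 0.00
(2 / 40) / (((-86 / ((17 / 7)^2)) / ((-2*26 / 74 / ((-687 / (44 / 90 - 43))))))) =7187141 / 48202049700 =0.00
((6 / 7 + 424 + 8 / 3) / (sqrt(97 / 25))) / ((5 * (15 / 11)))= 98758 * sqrt(97) / 30555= 31.83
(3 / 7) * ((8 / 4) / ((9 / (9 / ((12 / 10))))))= 5 / 7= 0.71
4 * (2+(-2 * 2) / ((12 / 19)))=-52 / 3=-17.33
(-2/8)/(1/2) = -1/2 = -0.50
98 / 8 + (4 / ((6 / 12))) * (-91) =-2863 / 4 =-715.75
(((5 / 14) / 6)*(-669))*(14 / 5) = -223 / 2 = -111.50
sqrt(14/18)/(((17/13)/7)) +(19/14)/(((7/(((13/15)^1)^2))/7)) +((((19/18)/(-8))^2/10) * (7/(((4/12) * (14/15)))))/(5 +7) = 19791559/19353600 +91 * sqrt(7)/51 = 5.74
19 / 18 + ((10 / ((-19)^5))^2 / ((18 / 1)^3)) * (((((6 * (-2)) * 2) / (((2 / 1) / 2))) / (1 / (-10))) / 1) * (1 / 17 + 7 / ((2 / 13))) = 53469028835831521 / 50654869421951862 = 1.06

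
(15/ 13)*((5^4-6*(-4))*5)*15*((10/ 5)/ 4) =730125/ 26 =28081.73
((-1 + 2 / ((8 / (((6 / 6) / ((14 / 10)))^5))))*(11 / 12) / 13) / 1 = -54241 / 806736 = -0.07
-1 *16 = -16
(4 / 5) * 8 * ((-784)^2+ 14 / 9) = 3933808.36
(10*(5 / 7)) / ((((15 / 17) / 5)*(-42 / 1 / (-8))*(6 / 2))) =3400 / 1323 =2.57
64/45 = 1.42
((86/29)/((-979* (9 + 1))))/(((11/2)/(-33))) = 258/141955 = 0.00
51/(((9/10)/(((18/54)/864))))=85/3888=0.02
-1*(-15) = 15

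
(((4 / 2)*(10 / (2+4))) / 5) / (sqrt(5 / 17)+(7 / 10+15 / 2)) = 3485 / 42678-25*sqrt(85) / 42678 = 0.08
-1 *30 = -30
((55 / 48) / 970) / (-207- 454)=-11 / 6155232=-0.00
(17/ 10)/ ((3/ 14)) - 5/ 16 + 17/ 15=2101/ 240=8.75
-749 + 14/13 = -9723/13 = -747.92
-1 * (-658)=658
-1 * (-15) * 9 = 135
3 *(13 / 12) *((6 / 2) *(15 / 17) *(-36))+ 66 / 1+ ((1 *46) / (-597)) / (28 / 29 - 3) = -145906211 / 598791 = -243.67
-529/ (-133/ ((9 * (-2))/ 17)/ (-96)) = 914112/ 2261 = 404.30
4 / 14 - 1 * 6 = -40 / 7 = -5.71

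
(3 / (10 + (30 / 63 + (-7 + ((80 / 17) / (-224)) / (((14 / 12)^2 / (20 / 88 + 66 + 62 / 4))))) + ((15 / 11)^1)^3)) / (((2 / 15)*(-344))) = -0.01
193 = 193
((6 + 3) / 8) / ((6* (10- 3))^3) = 1 / 65856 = 0.00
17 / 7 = 2.43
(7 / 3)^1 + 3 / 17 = 128 / 51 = 2.51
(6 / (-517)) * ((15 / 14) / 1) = -45 / 3619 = -0.01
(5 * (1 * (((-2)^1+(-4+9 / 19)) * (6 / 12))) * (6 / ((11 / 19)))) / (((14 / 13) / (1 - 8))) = 20475 / 22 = 930.68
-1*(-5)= 5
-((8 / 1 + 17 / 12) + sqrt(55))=-113 / 12 -sqrt(55)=-16.83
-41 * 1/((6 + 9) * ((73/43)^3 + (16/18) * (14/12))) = -29338083/63648275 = -0.46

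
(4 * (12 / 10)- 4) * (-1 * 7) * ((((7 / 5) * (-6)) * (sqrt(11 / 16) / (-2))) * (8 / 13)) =-1176 * sqrt(11) / 325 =-12.00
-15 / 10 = -3 / 2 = -1.50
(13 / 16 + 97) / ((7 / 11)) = 17215 / 112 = 153.71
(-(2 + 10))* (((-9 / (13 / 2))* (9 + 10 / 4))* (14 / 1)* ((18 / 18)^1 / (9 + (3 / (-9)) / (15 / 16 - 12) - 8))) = 18466056 / 7111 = 2596.83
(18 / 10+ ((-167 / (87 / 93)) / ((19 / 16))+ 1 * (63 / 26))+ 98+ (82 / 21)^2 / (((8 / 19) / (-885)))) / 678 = -168977829731 / 3569537790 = -47.34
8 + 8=16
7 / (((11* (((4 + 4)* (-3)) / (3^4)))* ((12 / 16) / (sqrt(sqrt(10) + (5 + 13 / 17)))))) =-63* sqrt(289* sqrt(10) + 1666) / 374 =-8.56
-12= -12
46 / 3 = 15.33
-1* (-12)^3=1728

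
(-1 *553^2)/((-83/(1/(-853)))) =-305809/70799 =-4.32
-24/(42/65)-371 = -2857/7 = -408.14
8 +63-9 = 62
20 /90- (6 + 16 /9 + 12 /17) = -1264 /153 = -8.26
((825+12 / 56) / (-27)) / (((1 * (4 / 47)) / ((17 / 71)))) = -3076949 / 35784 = -85.99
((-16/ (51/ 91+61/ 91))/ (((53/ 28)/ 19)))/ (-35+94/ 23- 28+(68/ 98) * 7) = 1113476/ 461259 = 2.41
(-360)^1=-360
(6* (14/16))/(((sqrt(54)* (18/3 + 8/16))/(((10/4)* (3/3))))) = 35* sqrt(6)/312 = 0.27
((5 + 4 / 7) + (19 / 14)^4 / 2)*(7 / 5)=111677 / 10976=10.17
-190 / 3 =-63.33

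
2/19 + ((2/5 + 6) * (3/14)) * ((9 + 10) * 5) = 17342/133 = 130.39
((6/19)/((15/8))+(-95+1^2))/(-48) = 4457/2280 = 1.95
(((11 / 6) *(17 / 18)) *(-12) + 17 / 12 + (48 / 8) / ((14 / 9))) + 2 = -13.50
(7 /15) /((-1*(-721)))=1 /1545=0.00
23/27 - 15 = -382/27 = -14.15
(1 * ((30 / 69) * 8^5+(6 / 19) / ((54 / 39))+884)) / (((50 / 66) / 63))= 1258309.31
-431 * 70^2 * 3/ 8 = -1583925/ 2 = -791962.50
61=61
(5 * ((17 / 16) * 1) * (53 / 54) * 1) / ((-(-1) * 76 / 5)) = 22525 / 65664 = 0.34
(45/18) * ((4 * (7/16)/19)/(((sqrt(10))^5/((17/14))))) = 17 * sqrt(10)/60800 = 0.00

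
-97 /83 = -1.17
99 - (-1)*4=103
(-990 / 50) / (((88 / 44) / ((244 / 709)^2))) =-2947032 / 2513405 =-1.17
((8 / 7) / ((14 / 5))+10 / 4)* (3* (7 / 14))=4.36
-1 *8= -8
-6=-6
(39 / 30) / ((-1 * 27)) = -13 / 270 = -0.05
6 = 6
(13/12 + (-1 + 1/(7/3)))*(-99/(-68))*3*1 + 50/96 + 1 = 10729/2856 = 3.76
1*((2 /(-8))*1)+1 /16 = -3 /16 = -0.19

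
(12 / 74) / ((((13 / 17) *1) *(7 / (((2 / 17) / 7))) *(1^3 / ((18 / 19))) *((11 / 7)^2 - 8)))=-216 / 2476669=-0.00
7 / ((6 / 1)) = 7 / 6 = 1.17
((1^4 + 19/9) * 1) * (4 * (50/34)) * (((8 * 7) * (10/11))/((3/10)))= 15680000/5049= 3105.57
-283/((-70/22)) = 3113/35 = 88.94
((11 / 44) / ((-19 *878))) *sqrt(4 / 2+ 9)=-sqrt(11) / 66728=-0.00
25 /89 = 0.28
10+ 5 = 15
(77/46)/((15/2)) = 77/345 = 0.22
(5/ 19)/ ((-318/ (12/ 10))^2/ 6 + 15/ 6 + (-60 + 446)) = 15/ 689282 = 0.00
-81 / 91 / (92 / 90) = -3645 / 4186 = -0.87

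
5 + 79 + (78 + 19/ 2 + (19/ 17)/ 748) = 2180813/ 12716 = 171.50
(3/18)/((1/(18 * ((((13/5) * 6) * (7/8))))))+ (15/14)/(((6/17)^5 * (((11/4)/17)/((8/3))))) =1222202759/374220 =3266.00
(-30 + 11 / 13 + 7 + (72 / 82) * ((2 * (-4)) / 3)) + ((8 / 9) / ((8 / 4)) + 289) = 1270961 / 4797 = 264.95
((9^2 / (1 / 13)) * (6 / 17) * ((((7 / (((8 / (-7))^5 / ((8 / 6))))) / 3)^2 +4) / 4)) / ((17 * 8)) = 81635165079 / 18253611008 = 4.47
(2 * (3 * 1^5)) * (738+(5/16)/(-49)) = 1735761/392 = 4427.96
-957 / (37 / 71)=-67947 / 37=-1836.41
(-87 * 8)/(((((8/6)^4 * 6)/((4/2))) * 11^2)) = -2349/3872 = -0.61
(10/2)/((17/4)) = 20/17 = 1.18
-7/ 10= -0.70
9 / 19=0.47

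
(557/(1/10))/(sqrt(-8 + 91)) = 5570 * sqrt(83)/83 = 611.39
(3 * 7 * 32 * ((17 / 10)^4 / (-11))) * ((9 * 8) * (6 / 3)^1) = -73474.18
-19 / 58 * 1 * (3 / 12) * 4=-19 / 58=-0.33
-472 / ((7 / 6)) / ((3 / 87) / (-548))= 45006144 / 7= 6429449.14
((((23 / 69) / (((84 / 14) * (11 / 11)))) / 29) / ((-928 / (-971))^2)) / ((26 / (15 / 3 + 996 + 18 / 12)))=1890396205 / 23375978496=0.08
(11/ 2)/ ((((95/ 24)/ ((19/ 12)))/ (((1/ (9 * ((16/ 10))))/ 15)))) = 11/ 1080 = 0.01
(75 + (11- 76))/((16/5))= 25/8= 3.12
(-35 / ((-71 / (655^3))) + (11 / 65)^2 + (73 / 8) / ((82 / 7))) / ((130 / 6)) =81779368806518763 / 12790934000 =6393541.61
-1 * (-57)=57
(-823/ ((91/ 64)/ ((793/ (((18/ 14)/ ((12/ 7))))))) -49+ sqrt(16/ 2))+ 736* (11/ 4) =-12810493/ 21+ 2* sqrt(2) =-610020.65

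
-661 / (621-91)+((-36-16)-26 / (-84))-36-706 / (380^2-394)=-3959887251 / 44521855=-88.94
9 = 9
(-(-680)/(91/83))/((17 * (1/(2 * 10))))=66400/91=729.67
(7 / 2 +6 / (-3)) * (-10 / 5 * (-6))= 18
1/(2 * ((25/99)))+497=24949/50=498.98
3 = 3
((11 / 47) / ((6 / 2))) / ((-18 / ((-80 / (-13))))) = -440 / 16497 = -0.03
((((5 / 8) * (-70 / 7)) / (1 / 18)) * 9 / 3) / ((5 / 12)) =-810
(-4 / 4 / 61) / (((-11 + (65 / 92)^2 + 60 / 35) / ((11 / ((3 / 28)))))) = 18248384 / 95267055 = 0.19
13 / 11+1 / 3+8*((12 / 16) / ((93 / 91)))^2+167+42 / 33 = 11042239 / 63426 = 174.10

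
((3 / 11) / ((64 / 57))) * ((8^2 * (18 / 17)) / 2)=1539 / 187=8.23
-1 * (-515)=515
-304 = -304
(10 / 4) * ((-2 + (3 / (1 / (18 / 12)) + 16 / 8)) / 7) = 45 / 28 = 1.61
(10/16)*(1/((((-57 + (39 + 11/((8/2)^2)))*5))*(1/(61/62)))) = -61/8587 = -0.01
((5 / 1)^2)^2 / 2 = 625 / 2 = 312.50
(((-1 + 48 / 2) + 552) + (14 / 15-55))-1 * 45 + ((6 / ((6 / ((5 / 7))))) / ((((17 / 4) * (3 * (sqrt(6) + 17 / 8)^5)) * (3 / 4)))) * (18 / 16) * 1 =878088552448 * sqrt(6) / 184159863125 + 15087698178787 / 32498799375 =475.93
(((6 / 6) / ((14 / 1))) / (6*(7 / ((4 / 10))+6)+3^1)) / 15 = 1 / 30240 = 0.00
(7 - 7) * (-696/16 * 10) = 0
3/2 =1.50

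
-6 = -6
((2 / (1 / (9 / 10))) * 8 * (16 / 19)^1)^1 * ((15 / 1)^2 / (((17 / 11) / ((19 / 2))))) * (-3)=-855360 / 17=-50315.29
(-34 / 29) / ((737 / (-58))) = 68 / 737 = 0.09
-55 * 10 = -550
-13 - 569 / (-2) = 271.50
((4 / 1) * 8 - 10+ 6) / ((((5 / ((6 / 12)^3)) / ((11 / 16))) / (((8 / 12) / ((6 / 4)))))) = 77 / 360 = 0.21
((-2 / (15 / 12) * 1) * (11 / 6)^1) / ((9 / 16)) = -704 / 135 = -5.21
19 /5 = 3.80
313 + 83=396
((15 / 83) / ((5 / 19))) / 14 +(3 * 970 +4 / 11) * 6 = 223202235 / 12782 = 17462.23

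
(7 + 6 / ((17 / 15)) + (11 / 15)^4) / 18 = 5414761 / 7745625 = 0.70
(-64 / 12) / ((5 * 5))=-16 / 75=-0.21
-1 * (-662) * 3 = 1986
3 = 3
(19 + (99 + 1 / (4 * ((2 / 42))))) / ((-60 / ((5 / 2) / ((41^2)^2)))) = -493 / 271273056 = -0.00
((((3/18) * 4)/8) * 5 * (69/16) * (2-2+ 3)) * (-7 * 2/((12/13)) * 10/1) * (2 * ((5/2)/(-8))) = 261625/512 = 510.99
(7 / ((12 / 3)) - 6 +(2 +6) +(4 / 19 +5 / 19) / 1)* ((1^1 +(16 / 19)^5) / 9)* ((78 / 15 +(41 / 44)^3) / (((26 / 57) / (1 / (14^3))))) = 358162724795 / 111674679660544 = 0.00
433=433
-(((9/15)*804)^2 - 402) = -5807694/25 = -232307.76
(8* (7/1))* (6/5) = 336/5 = 67.20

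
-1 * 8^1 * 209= -1672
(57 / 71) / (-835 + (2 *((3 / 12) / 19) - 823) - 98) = -0.00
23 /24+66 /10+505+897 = 169147 /120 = 1409.56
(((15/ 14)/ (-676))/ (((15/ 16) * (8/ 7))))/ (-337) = 1/ 227812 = 0.00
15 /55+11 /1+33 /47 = 6191 /517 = 11.97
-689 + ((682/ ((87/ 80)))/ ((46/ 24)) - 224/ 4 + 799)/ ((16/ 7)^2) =-484.16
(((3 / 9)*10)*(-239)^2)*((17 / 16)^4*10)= 119270076025 / 49152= 2426555.91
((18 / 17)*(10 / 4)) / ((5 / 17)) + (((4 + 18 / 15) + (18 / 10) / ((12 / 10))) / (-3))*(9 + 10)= -1003 / 30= -33.43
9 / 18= 1 / 2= 0.50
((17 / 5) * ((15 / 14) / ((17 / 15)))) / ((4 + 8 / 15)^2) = 10125 / 64736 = 0.16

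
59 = 59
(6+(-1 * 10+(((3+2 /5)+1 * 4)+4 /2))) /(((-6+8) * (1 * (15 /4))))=18 /25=0.72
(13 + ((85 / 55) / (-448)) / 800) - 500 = -1919948817 / 3942400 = -487.00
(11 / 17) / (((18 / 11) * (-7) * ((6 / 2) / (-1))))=121 / 6426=0.02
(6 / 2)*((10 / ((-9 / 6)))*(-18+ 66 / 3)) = -80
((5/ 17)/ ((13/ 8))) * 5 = 200/ 221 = 0.90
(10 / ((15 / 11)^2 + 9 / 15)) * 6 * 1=3025 / 124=24.40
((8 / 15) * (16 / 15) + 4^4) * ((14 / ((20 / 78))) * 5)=5253248 / 75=70043.31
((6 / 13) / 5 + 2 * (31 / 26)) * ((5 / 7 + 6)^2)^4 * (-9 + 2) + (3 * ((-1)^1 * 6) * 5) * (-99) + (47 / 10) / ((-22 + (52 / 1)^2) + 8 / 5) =-14695164334383160213 / 205219856660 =-71606932.07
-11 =-11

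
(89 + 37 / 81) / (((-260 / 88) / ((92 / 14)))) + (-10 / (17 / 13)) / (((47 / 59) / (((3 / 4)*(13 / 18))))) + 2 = -202.17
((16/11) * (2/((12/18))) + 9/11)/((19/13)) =39/11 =3.55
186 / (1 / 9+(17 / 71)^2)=4219317 / 3821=1104.24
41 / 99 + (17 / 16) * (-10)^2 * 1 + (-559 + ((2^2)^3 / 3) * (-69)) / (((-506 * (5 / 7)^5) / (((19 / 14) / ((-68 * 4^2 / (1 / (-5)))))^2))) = 106.66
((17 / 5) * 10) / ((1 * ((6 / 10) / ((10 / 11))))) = 1700 / 33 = 51.52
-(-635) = 635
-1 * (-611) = 611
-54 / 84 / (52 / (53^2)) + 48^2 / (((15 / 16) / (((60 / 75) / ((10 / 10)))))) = 35150631 / 18200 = 1931.35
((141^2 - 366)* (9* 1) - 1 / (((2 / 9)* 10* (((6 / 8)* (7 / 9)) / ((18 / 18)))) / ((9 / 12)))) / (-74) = -24588819 / 10360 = -2373.44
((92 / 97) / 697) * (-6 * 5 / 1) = -0.04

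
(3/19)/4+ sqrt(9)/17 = 279/1292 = 0.22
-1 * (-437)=437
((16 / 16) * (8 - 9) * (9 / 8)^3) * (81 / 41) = -59049 / 20992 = -2.81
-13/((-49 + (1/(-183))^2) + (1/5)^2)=10883925/40990511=0.27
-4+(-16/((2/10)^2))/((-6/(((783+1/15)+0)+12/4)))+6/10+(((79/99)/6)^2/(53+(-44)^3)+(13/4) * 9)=3937158785470769/75093203790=52430.29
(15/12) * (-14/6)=-35/12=-2.92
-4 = -4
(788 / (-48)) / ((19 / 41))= -8077 / 228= -35.43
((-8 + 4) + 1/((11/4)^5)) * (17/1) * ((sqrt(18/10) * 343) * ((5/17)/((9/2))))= -441221480 * sqrt(5)/483153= -2042.01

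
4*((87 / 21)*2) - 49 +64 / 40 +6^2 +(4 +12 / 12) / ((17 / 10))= 14687 / 595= 24.68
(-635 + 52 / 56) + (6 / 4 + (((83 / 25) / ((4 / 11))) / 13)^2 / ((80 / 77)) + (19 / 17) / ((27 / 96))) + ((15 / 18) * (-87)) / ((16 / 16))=-101449625665277 / 144799200000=-700.62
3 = 3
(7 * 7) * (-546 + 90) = -22344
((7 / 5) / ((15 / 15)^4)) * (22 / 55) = 14 / 25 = 0.56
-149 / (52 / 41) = -6109 / 52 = -117.48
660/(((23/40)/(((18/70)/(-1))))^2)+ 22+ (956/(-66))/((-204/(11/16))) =19549568111/126909216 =154.04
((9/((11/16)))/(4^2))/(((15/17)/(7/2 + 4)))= 153/22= 6.95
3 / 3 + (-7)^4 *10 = 24011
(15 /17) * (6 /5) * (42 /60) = 63 /85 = 0.74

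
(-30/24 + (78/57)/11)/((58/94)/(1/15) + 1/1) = -44227/402952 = -0.11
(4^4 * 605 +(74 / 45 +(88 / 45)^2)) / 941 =313643074 / 1905525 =164.60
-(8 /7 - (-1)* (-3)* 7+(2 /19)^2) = 50151 /2527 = 19.85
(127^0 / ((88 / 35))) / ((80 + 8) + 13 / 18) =315 / 70268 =0.00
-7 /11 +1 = 0.36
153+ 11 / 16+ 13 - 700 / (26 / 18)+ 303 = -14.93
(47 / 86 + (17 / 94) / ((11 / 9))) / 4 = 15439 / 88924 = 0.17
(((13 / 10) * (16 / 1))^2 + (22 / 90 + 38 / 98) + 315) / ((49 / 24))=65997608 / 180075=366.50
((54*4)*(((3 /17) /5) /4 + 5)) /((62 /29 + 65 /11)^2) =9358145082 /560106565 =16.71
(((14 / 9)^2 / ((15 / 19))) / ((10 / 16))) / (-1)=-29792 / 6075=-4.90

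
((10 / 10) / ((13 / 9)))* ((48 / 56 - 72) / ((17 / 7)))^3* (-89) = 98928299592 / 63869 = 1548925.14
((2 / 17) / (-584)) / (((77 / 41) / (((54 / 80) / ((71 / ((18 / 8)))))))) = -9963 / 4342110080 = -0.00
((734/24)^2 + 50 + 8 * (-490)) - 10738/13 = -541535/144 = -3760.66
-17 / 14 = -1.21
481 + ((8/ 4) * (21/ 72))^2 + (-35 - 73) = 373.34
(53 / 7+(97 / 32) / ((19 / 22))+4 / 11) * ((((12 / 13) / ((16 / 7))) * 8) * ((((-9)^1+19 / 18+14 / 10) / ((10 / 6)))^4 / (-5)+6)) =-3130496570733847 / 2037750000000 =-1536.25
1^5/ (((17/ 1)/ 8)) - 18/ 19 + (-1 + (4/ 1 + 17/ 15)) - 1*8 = -21044/ 4845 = -4.34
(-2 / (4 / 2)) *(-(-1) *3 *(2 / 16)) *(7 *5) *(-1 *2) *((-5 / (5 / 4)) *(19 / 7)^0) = -105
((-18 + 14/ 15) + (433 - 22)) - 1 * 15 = 5684/ 15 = 378.93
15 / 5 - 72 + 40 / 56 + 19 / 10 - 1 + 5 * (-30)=-217.39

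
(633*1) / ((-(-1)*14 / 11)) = 6963 / 14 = 497.36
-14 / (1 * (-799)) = 0.02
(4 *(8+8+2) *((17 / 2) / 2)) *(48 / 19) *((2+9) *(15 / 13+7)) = 17126208 / 247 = 69336.87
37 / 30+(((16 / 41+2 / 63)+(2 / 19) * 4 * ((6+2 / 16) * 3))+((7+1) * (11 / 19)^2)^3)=34842136760467 / 1215195106230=28.67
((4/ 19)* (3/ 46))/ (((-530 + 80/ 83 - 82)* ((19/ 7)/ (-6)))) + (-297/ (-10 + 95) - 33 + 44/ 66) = -961779527837/ 26844802935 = -35.83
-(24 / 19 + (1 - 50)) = 907 / 19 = 47.74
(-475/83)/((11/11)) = -5.72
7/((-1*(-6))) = 7/6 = 1.17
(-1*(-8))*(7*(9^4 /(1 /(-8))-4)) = -2939552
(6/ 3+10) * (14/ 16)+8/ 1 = 37/ 2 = 18.50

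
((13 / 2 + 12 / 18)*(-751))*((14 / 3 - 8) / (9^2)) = 161465 / 729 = 221.49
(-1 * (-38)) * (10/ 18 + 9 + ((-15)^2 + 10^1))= 83638/ 9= 9293.11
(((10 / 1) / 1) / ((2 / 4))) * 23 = 460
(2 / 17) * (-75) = -150 / 17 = -8.82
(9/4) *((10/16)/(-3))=-15/32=-0.47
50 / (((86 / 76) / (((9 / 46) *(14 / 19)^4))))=17287200 / 6783551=2.55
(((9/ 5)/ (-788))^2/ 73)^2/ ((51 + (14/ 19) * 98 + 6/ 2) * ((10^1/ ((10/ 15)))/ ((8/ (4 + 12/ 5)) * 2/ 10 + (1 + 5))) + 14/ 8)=124659/ 7433492264039291848000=0.00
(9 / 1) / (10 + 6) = 9 / 16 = 0.56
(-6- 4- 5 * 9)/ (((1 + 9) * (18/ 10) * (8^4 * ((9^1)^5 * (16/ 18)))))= -55/ 3869835264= -0.00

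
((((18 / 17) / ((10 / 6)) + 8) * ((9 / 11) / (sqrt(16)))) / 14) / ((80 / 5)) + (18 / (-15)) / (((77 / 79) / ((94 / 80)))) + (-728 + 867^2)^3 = 886975816159148106473107 / 2094400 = 423498766309753679.56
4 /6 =0.67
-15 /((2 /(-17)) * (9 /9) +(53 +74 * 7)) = -17 /647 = -0.03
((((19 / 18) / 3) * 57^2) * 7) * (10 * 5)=1200325 / 3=400108.33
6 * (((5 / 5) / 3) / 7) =2 / 7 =0.29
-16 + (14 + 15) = 13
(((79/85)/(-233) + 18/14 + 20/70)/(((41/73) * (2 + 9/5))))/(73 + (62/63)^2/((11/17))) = 98937817902/10035836944645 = 0.01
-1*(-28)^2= -784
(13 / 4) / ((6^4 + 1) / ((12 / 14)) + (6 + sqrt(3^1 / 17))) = 6043245 / 2824829434 - 117 * sqrt(51) / 1412414717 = 0.00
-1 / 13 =-0.08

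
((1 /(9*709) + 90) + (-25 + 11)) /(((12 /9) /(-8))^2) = 1939828 /709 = 2736.01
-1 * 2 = -2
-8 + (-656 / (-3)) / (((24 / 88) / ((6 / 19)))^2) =308840 / 1083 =285.17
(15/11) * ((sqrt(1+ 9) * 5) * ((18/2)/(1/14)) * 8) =75600 * sqrt(10)/11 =21733.47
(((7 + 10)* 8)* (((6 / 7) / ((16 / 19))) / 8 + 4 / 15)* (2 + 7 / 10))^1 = 404991 / 2800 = 144.64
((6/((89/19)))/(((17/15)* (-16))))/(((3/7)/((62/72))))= -20615/145248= -0.14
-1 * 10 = -10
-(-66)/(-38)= -33/19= -1.74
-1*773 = -773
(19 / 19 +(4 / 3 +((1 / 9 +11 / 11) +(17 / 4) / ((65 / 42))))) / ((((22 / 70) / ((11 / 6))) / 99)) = 557711 / 156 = 3575.07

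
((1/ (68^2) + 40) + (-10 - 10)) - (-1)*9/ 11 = 1058907/ 50864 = 20.82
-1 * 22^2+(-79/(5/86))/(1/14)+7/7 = -97531/5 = -19506.20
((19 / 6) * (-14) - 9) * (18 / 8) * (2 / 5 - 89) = 10632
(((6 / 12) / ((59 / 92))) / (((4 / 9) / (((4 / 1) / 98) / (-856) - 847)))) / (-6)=1225666665 / 4949392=247.64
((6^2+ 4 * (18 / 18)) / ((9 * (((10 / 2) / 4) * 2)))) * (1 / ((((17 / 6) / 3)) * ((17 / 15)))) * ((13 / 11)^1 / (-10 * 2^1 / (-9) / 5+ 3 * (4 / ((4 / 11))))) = 56160 / 956879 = 0.06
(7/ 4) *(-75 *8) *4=-4200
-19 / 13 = -1.46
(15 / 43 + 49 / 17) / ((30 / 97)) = 114557 / 10965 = 10.45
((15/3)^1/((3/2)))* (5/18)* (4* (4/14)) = 200/189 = 1.06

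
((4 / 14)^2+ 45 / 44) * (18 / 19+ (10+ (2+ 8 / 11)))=3402449 / 225302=15.10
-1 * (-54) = 54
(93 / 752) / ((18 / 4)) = 31 / 1128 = 0.03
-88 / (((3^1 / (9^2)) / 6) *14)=-7128 / 7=-1018.29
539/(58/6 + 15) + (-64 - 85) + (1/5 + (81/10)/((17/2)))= -126.00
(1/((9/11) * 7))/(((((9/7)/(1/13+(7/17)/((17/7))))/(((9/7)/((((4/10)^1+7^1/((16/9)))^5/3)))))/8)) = 267019878400000/396924461038702779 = 0.00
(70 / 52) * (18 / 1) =315 / 13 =24.23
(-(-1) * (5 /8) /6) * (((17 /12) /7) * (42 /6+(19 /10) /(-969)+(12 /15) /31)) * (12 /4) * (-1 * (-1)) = 111047 /249984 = 0.44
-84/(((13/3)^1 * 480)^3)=-21/2249728000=-0.00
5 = 5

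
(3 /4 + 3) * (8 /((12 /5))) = 25 /2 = 12.50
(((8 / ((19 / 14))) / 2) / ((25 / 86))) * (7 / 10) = 16856 / 2375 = 7.10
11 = 11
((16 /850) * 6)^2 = 2304 /180625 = 0.01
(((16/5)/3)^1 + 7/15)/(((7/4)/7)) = 92/15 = 6.13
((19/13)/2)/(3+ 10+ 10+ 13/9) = 171/5720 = 0.03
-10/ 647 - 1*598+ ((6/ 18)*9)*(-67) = -516963/ 647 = -799.02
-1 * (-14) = 14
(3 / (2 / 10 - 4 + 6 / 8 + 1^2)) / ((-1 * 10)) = 6 / 41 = 0.15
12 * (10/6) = 20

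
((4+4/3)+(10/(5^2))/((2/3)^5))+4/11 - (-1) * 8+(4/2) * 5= 70579/2640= 26.73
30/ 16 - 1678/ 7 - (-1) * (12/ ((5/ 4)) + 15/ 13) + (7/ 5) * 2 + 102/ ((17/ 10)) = -597999/ 3640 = -164.29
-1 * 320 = -320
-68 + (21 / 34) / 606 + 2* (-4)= -521961 / 6868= -76.00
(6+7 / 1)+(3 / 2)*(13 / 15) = 143 / 10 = 14.30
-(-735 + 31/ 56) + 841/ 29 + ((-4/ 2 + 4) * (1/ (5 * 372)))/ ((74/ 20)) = 147113129/ 192696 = 763.45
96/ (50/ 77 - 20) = -3696/ 745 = -4.96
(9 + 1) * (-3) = -30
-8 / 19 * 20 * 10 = -1600 / 19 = -84.21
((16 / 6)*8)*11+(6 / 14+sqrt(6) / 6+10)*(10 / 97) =5*sqrt(6) / 291+480206 / 2037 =235.78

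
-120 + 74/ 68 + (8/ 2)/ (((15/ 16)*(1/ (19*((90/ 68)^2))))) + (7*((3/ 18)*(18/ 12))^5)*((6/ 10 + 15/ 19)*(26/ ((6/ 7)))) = 164348863/ 7028480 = 23.38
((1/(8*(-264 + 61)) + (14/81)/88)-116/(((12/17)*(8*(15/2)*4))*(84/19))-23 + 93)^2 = 16343172813353098441/3350020314009600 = 4878.53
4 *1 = 4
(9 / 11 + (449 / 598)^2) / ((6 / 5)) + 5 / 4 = 56682565 / 23601864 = 2.40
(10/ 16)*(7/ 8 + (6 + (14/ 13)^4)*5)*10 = 214780175/ 913952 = 235.00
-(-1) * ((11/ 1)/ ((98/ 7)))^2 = 121/ 196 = 0.62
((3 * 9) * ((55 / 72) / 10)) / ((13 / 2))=33 / 104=0.32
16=16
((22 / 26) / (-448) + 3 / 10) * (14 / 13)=8681 / 27040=0.32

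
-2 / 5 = -0.40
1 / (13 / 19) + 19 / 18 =2.52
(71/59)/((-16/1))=-71/944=-0.08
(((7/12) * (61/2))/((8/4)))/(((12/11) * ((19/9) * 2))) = 4697/2432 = 1.93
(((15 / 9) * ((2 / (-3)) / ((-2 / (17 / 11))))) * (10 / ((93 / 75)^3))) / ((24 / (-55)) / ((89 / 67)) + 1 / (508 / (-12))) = -750589843750 / 58691517219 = -12.79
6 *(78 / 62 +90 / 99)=4434 / 341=13.00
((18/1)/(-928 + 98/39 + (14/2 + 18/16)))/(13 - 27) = 2808/2003519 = 0.00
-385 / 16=-24.06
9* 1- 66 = -57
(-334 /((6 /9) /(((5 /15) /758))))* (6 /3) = -167 /379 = -0.44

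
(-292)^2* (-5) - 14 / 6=-1278967 / 3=-426322.33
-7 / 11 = -0.64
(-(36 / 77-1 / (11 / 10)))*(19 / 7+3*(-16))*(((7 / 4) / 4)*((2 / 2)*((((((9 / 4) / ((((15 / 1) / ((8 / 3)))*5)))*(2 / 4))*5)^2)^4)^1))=-5389 / 240625000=-0.00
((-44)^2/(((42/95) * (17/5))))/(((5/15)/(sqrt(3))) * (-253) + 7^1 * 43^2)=58164700 * sqrt(3)/269119077983 + 3825765900/38445582569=0.10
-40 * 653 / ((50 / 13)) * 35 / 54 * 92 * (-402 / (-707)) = -230258.29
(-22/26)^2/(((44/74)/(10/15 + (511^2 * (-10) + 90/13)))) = -20723807929/6591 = -3144258.52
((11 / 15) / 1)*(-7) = -5.13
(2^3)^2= 64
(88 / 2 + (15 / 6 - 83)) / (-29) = 1.26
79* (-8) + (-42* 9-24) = -1034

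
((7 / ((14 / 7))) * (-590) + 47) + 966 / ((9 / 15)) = -408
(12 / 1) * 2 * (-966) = -23184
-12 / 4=-3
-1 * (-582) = 582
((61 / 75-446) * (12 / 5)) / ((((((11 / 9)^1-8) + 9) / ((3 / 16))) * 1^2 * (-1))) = 901503 / 10000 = 90.15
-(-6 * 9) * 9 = 486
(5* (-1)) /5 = -1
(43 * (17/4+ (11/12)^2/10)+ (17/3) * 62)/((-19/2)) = -774283/13680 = -56.60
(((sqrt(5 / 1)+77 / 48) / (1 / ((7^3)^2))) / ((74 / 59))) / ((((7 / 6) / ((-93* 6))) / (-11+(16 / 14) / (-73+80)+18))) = -11890735038* sqrt(5) / 37 - 152597766321 / 296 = -1234140882.10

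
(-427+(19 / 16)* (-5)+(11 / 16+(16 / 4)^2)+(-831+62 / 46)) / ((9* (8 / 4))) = -114623 / 1656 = -69.22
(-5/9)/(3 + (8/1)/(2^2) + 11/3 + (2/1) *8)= -5/222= -0.02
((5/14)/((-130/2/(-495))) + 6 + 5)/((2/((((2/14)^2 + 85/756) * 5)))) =8776955/1926288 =4.56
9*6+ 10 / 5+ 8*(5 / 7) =432 / 7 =61.71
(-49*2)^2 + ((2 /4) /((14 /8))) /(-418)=14050651 /1463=9604.00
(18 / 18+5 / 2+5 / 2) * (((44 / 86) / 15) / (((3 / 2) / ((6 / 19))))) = 176 / 4085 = 0.04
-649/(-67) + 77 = 5808/67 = 86.69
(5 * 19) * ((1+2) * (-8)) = -2280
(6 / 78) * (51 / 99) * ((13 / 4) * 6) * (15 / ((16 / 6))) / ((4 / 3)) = 2295 / 704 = 3.26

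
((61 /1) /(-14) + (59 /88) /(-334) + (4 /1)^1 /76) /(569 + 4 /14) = -16834767 /2225415280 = -0.01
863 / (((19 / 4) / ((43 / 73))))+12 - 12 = 148436 / 1387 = 107.02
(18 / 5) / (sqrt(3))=6 * sqrt(3) / 5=2.08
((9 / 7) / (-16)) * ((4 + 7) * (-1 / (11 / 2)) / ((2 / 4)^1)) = 9 / 28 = 0.32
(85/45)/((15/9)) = 17/15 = 1.13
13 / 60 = 0.22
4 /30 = 2 /15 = 0.13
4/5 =0.80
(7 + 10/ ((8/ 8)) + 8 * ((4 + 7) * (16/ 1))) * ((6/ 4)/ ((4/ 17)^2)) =1235475/ 32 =38608.59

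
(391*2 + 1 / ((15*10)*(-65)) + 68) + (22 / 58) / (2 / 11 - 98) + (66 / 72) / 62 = 2672266517767 / 3143803000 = 850.01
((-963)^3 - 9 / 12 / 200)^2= 510431768911156692225609 / 640000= 797549638923682331.60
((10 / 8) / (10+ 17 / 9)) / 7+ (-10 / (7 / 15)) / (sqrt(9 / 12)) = 45 / 2996 - 100* sqrt(3) / 7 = -24.73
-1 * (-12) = 12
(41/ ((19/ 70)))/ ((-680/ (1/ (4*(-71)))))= 287/ 366928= 0.00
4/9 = 0.44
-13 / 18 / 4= -13 / 72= -0.18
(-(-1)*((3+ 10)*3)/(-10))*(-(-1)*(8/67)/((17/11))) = -1716/5695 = -0.30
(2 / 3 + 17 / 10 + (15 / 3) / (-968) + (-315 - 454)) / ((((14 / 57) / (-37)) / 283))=2214618897859 / 67760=32683277.71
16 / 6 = 8 / 3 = 2.67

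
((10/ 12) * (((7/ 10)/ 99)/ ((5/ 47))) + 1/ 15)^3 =3048625/ 1676676672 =0.00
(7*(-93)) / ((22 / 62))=-20181 / 11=-1834.64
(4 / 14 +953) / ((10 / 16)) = 53384 / 35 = 1525.26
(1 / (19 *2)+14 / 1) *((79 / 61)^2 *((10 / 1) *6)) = 99793590 / 70699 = 1411.53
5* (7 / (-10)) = -7 / 2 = -3.50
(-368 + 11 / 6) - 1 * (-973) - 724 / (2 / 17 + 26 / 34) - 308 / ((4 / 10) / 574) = -4421937 / 10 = -442193.70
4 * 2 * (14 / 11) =112 / 11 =10.18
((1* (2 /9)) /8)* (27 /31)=3 /124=0.02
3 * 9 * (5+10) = 405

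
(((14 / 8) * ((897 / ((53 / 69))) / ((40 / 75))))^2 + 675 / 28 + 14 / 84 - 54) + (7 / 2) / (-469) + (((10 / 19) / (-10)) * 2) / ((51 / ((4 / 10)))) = 95968213511639557849 / 6536094458880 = 14682807.01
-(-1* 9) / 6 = 3 / 2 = 1.50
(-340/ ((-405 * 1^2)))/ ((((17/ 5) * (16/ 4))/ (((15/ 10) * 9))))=5/ 6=0.83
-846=-846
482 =482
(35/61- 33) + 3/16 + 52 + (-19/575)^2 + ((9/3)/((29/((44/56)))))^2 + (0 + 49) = 914471333186099/13297732210000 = 68.77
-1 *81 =-81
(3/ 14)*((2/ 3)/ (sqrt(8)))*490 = 35*sqrt(2)/ 2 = 24.75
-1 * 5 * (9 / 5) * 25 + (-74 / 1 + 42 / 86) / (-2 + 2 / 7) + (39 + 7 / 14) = -73591 / 516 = -142.62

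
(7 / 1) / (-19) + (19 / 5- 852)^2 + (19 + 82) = 341783339 / 475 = 719543.87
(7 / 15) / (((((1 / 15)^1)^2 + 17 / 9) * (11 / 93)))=3255 / 1562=2.08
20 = 20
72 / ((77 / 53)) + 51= 7743 / 77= 100.56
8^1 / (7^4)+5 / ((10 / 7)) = 16823 / 4802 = 3.50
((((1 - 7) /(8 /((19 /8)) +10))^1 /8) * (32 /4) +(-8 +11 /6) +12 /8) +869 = 329140 /381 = 863.88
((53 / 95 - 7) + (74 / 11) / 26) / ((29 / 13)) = -84001 / 30305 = -2.77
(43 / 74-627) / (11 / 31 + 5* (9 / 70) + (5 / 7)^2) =-70413245 / 169497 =-415.42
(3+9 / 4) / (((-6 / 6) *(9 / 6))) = -3.50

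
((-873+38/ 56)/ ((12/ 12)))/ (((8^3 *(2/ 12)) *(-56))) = 73275/ 401408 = 0.18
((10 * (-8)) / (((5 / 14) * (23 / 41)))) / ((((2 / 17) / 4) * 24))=-39032 / 69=-565.68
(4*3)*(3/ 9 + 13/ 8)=47/ 2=23.50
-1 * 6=-6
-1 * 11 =-11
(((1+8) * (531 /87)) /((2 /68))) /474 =9027 /2291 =3.94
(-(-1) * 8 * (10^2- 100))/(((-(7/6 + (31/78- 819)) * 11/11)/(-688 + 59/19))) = 0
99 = 99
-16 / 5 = -3.20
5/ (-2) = -5/ 2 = -2.50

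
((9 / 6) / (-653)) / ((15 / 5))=-1 / 1306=-0.00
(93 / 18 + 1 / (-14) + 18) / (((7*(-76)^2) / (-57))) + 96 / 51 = 468427 / 253232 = 1.85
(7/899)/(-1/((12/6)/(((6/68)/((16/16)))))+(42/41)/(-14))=-19516/293973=-0.07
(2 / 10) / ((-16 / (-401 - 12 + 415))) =-1 / 40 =-0.02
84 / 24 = 7 / 2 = 3.50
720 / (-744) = -30 / 31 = -0.97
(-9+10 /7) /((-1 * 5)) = 1.51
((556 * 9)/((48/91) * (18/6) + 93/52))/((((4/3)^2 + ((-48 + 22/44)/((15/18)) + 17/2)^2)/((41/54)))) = 16595488/34660705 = 0.48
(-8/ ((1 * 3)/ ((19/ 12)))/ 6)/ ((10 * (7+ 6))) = -19/ 3510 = -0.01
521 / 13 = 40.08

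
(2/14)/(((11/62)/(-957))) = -5394/7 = -770.57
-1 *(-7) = 7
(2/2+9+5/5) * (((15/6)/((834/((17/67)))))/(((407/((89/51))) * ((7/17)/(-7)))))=-0.00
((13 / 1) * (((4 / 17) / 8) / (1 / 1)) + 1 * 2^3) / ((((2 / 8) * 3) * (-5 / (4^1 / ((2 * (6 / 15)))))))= -190 / 17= -11.18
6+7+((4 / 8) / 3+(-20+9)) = 13 / 6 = 2.17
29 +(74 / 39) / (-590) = 333608 / 11505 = 29.00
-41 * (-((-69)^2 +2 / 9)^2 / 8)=75284536241 / 648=116179839.88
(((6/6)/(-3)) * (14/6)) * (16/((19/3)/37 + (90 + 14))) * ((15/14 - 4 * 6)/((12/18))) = 47508/11563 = 4.11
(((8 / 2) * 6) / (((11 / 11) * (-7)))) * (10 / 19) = -240 / 133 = -1.80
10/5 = 2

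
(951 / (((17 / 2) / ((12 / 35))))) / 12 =1902 / 595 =3.20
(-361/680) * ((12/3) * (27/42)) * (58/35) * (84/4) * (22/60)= -1036431/59500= -17.42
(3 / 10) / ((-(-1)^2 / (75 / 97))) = -45 / 194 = -0.23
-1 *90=-90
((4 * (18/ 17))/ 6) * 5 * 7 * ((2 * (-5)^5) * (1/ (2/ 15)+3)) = -27562500/ 17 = -1621323.53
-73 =-73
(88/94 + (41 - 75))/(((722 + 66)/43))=-33411/18518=-1.80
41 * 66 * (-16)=-43296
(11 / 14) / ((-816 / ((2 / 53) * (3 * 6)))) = -33 / 50456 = -0.00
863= 863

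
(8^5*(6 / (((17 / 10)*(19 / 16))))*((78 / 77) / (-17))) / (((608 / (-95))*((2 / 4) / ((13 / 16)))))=623001600 / 422807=1473.49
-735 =-735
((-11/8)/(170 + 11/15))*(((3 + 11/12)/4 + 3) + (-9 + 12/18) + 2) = 6215/327808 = 0.02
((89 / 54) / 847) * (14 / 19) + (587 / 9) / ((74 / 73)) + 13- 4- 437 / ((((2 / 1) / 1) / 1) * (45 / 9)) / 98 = 164072711653 / 2250766980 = 72.90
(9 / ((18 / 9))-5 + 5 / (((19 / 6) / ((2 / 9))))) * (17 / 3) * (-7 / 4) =2023 / 1368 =1.48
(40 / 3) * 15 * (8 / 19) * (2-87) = -136000 / 19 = -7157.89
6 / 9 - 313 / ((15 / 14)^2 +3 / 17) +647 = 605079 / 1471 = 411.34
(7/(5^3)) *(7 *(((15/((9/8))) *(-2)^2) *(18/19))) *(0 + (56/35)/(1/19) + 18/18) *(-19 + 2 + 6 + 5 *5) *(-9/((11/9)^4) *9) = -10989553647744/34772375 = -316042.65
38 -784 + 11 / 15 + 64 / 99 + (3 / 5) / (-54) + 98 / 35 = -734413 / 990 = -741.83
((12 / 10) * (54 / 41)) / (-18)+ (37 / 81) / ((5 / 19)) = 5473 / 3321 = 1.65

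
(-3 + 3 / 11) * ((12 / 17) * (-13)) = 4680 / 187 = 25.03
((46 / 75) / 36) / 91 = 23 / 122850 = 0.00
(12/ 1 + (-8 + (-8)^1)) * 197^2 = -155236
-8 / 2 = -4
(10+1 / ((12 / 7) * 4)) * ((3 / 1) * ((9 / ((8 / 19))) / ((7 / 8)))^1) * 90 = 3747465 / 56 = 66919.02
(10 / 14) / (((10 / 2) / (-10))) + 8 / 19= -134 / 133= -1.01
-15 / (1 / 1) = -15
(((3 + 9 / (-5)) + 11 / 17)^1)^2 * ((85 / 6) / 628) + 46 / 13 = 95881 / 26520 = 3.62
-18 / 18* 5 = -5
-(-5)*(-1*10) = -50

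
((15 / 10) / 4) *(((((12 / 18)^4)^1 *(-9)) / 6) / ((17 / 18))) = -2 / 17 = -0.12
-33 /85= -0.39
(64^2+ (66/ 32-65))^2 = 16265593.13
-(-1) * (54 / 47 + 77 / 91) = 1219 / 611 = 2.00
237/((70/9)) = 2133/70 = 30.47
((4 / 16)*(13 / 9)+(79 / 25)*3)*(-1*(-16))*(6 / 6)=35428 / 225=157.46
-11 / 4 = -2.75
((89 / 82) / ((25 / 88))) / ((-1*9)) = -3916 / 9225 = -0.42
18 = 18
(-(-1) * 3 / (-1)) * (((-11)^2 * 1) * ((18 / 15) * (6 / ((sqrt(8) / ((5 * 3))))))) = -9801 * sqrt(2) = -13860.71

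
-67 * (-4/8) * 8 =268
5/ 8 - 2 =-11/ 8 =-1.38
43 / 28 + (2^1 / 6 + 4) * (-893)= -324923 / 84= -3868.13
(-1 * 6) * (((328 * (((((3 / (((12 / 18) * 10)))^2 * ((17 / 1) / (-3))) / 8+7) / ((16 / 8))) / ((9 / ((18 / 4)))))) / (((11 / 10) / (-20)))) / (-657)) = -899581 / 9636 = -93.36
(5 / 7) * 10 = 50 / 7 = 7.14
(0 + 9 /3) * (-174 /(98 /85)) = -22185 /49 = -452.76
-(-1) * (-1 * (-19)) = 19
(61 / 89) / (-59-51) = -61 / 9790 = -0.01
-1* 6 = -6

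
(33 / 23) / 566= 33 / 13018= 0.00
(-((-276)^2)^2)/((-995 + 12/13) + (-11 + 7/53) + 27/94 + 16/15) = 5637345633354240/974978569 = 5782020.05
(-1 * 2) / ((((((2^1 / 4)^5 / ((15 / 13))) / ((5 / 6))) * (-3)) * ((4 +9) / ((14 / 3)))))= 11200 / 1521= 7.36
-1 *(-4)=4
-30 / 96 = -5 / 16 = -0.31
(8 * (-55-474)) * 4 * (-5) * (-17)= -1438880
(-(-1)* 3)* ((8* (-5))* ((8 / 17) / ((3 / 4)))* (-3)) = 3840 / 17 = 225.88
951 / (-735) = -317 / 245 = -1.29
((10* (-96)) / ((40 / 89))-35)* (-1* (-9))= -19539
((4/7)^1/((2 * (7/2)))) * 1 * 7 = 4/7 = 0.57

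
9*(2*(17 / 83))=306 / 83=3.69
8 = 8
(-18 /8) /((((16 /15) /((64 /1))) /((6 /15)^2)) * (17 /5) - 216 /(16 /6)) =108 /3871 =0.03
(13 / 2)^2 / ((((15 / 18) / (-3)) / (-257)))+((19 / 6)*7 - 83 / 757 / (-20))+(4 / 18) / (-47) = 250481003573 / 6404220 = 39111.87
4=4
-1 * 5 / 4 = -5 / 4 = -1.25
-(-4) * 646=2584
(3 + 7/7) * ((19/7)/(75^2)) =76/39375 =0.00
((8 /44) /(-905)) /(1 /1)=-2 /9955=-0.00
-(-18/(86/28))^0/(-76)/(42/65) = 65/3192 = 0.02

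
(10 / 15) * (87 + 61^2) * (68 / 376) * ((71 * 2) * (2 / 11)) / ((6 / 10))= 91925120 / 4653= 19756.10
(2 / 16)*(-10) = -5 / 4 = -1.25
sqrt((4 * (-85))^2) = 340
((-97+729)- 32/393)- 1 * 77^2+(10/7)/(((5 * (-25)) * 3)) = -121435679/22925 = -5297.09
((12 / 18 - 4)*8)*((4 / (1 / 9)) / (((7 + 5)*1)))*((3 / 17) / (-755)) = 48 / 2567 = 0.02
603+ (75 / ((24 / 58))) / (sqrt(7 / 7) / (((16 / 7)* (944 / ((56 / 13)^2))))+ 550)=13234964404 / 21936543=603.33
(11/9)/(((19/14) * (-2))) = -77/171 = -0.45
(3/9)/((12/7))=7/36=0.19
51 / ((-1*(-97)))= 51 / 97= 0.53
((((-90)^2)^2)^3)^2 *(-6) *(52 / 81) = -307248521481286704658872000000000000000000000000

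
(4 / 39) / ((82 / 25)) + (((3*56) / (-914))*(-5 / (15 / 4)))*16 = 3.95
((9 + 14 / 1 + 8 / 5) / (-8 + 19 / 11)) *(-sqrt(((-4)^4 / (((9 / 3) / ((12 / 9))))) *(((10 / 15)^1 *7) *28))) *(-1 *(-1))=202048 *sqrt(6) / 1035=478.18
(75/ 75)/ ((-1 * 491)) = -1/ 491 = -0.00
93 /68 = 1.37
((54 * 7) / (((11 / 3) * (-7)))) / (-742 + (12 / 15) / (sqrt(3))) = 810 * sqrt(3) / 113553781 + 2253825 / 113553781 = 0.02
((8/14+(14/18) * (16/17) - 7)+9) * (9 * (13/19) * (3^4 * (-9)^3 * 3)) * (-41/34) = 167027831919/38437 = 4345496.06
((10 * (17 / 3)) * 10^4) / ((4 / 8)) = 3400000 / 3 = 1133333.33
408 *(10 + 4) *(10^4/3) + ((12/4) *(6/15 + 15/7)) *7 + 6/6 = 95200272/5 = 19040054.40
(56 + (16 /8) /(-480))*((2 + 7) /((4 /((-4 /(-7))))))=40317 /560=71.99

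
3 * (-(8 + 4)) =-36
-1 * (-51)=51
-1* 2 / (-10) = 1 / 5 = 0.20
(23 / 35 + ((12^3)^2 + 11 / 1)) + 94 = 104513138 / 35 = 2986089.66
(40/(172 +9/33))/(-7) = -88/2653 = -0.03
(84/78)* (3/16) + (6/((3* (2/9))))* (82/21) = 25731/728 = 35.34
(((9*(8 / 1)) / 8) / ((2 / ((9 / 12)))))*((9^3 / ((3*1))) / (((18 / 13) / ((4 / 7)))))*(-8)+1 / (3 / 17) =-56743 / 21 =-2702.05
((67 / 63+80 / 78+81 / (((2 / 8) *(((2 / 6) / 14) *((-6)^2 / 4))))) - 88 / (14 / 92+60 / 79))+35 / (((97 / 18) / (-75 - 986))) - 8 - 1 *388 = -1544812682951 / 263194659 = -5869.47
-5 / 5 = -1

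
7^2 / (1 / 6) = 294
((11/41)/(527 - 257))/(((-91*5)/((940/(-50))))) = 517/12592125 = 0.00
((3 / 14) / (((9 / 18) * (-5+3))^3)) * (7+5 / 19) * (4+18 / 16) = -8487 / 1064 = -7.98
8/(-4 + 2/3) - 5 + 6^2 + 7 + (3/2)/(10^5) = 7120003/200000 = 35.60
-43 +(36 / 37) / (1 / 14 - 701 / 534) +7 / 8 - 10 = -2270847 / 42920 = -52.91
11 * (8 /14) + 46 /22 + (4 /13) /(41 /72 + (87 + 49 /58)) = 8.38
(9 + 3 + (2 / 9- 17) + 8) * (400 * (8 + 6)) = 162400 / 9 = 18044.44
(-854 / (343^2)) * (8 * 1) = -976 / 16807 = -0.06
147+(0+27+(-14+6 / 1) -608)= -442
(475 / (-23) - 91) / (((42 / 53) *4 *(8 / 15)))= -66.04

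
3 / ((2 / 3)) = 9 / 2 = 4.50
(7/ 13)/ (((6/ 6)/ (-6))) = -42/ 13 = -3.23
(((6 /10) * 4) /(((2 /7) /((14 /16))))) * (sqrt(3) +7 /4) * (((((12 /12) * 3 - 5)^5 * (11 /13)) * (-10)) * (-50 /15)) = -150920 /13 - 86240 * sqrt(3) /13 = -23099.39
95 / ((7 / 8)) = 760 / 7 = 108.57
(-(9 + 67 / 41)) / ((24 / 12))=-218 / 41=-5.32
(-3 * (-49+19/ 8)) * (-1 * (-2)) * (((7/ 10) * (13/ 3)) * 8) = 33943/ 5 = 6788.60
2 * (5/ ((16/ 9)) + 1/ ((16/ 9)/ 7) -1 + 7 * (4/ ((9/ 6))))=293/ 6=48.83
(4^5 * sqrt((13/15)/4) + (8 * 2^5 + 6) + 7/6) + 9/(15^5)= 44409377/168750 + 512 * sqrt(195)/15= 739.81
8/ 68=2/ 17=0.12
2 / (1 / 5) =10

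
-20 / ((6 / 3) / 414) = -4140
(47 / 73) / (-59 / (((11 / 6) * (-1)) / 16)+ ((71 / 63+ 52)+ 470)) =32571 / 52513207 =0.00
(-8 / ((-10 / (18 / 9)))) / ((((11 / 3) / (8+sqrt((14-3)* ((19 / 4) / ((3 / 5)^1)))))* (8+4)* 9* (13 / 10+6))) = 32 / 7227+2* sqrt(3135) / 21681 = 0.01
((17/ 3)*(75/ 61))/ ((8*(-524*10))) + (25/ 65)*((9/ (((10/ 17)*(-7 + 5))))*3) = -58687009/ 6648512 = -8.83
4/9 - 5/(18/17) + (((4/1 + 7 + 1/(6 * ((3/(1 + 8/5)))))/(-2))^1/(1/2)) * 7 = -82.29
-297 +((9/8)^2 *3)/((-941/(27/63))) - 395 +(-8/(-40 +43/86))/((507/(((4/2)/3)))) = -35053465109639/50655189312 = -692.00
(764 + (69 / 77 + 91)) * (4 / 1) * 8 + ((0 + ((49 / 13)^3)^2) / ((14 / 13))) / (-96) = 150189544990357 / 5489195712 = 27360.94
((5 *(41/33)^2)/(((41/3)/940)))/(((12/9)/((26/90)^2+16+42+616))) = 268379.92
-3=-3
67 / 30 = 2.23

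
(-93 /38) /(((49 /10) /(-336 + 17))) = 148335 /931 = 159.33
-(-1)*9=9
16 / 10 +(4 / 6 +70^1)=1084 / 15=72.27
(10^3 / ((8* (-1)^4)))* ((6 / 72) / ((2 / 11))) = 1375 / 24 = 57.29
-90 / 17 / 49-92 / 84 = -1.20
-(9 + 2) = -11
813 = 813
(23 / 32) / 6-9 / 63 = -31 / 1344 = -0.02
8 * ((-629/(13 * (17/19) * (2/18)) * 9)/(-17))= 455544/221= 2061.29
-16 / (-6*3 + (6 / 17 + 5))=272 / 215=1.27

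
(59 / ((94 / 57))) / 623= 3363 / 58562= 0.06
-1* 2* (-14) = 28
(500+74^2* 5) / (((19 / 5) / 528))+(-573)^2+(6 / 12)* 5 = 159682997 / 38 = 4202184.13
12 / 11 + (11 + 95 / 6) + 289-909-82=-44489 / 66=-674.08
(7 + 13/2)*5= 135/2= 67.50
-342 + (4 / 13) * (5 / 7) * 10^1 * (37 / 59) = -1828798 / 5369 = -340.62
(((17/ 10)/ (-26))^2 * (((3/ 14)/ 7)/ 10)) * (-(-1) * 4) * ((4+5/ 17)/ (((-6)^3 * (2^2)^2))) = -1241/ 19079424000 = -0.00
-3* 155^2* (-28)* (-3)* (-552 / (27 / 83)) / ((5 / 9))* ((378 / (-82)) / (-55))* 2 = 1398014396352 / 451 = 3099810191.47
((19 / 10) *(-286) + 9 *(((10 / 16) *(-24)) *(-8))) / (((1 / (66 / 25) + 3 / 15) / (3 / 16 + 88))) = 124928529 / 1528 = 81759.51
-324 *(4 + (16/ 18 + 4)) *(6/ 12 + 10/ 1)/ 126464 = -945/ 3952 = -0.24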